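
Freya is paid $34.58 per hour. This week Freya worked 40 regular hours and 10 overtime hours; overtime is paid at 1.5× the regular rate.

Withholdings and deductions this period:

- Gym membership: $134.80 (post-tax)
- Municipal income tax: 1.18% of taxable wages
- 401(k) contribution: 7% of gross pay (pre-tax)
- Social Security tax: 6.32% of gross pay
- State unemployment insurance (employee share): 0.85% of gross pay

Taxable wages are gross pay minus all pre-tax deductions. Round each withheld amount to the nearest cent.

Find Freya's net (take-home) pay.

$1476.73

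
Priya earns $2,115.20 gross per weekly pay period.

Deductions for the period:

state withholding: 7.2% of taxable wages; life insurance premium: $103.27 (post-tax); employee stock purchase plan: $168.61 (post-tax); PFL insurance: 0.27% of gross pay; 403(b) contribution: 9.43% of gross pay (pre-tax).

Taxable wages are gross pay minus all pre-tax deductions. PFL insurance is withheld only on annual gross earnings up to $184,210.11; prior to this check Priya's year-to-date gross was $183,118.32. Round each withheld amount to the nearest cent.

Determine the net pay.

$1,502.98

403(b) contribution: $2,115.20 × 0.0943 = $199.46
Taxable wages = $2,115.20 − $199.46 = $1,915.74
State withholding: $1,915.74 × 0.072 = $137.93
PFL insurance: only $184,210.11 − $183,118.32 = $1,091.79 of this check is subject → $1,091.79 × 0.0027 = $2.95
Employee stock purchase plan: $168.61
Life insurance premium: $103.27
Total deductions = $199.46 + $137.93 + $2.95 + $168.61 + $103.27 = $612.22
Net pay = $2,115.20 − $612.22 = $1,502.98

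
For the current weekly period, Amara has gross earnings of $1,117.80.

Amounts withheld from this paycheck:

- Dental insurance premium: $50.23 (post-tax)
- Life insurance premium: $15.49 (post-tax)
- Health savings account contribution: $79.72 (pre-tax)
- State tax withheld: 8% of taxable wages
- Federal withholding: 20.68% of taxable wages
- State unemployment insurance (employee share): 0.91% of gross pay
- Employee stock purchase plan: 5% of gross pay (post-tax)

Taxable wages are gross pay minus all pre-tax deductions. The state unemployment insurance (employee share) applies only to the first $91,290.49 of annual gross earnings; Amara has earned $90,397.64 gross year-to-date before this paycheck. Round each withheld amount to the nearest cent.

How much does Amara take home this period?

$610.63

Health savings account contribution: $79.72
Taxable wages = $1,117.80 − $79.72 = $1,038.08
Federal withholding: $1,038.08 × 0.2068 = $214.67
State tax withheld: $1,038.08 × 0.08 = $83.05
State unemployment insurance (employee share): only $91,290.49 − $90,397.64 = $892.85 of this check is subject → $892.85 × 0.0091 = $8.12
Employee stock purchase plan: $1,117.80 × 0.05 = $55.89
Dental insurance premium: $50.23
Life insurance premium: $15.49
Total deductions = $79.72 + $214.67 + $83.05 + $8.12 + $55.89 + $50.23 + $15.49 = $507.17
Net pay = $1,117.80 − $507.17 = $610.63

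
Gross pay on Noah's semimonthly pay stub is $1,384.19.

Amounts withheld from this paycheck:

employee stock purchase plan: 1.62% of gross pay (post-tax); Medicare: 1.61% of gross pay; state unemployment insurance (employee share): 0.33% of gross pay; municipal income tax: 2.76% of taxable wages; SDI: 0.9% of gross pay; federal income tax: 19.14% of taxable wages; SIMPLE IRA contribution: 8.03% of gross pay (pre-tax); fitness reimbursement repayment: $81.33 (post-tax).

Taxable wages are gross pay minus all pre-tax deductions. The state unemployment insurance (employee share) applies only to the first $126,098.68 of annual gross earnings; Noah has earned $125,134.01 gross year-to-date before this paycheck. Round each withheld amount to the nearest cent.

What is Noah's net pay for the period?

SIMPLE IRA contribution: $1,384.19 × 0.0803 = $111.15
Taxable wages = $1,384.19 − $111.15 = $1,273.04
Federal income tax: $1,273.04 × 0.1914 = $243.66
Municipal income tax: $1,273.04 × 0.0276 = $35.14
SDI: $1,384.19 × 0.009 = $12.46
State unemployment insurance (employee share): only $126,098.68 − $125,134.01 = $964.67 of this check is subject → $964.67 × 0.0033 = $3.18
Medicare: $1,384.19 × 0.0161 = $22.29
Fitness reimbursement repayment: $81.33
Employee stock purchase plan: $1,384.19 × 0.0162 = $22.42
Total deductions = $111.15 + $243.66 + $35.14 + $12.46 + $3.18 + $22.29 + $81.33 + $22.42 = $531.63
Net pay = $1,384.19 − $531.63 = $852.56

$852.56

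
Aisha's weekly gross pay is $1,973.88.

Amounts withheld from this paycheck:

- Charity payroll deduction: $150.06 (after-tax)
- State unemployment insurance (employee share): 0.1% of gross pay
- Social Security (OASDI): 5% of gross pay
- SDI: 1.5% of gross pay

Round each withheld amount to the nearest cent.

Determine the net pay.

$1,693.55

SDI: $1,973.88 × 0.015 = $29.61
State unemployment insurance (employee share): $1,973.88 × 0.001 = $1.97
Social Security (OASDI): $1,973.88 × 0.05 = $98.69
Charity payroll deduction: $150.06
Total deductions = $29.61 + $1.97 + $98.69 + $150.06 = $280.33
Net pay = $1,973.88 − $280.33 = $1,693.55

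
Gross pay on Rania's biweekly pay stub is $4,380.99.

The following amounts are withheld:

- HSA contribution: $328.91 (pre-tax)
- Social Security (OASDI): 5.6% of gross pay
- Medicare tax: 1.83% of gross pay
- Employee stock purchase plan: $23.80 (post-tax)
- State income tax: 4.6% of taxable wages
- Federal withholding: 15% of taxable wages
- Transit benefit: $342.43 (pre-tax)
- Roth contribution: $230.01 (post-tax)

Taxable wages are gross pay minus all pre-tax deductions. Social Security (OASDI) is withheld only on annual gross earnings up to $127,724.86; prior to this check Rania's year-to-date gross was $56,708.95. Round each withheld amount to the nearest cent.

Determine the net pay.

Transit benefit: $342.43
HSA contribution: $328.91
Pre-tax total = $342.43 + $328.91 = $671.34
Taxable wages = $4,380.99 − $671.34 = $3,709.65
State income tax: $3,709.65 × 0.046 = $170.64
Federal withholding: $3,709.65 × 0.15 = $556.45
Medicare tax: $4,380.99 × 0.0183 = $80.17
Social Security (OASDI): cap not yet reached, full $4,380.99 is subject → $4,380.99 × 0.056 = $245.34
Roth contribution: $230.01
Employee stock purchase plan: $23.80
Total deductions = $342.43 + $328.91 + $170.64 + $556.45 + $80.17 + $245.34 + $230.01 + $23.80 = $1,977.75
Net pay = $4,380.99 − $1,977.75 = $2,403.24

$2,403.24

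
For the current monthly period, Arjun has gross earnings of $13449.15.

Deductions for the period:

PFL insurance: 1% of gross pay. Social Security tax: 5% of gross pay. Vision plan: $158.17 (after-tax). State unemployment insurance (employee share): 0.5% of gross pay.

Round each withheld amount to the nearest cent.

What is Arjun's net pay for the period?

$12416.78

Social Security tax: $13449.15 × 0.05 = $672.46
State unemployment insurance (employee share): $13449.15 × 0.005 = $67.25
PFL insurance: $13449.15 × 0.01 = $134.49
Vision plan: $158.17
Total deductions = $672.46 + $67.25 + $134.49 + $158.17 = $1032.37
Net pay = $13449.15 − $1032.37 = $12416.78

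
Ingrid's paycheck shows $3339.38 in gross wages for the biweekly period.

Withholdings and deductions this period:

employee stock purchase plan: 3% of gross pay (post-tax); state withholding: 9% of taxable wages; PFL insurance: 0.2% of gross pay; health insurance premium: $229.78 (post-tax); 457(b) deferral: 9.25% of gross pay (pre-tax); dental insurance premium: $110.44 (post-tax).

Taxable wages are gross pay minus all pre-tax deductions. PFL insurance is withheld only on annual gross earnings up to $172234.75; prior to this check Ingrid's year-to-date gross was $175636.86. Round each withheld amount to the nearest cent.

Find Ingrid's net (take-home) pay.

457(b) deferral: $3339.38 × 0.0925 = $308.89
Taxable wages = $3339.38 − $308.89 = $3030.49
State withholding: $3030.49 × 0.09 = $272.74
PFL insurance: annual cap $172234.75 already reached (YTD $175636.86), so $0.00
Health insurance premium: $229.78
Employee stock purchase plan: $3339.38 × 0.03 = $100.18
Dental insurance premium: $110.44
Total deductions = $308.89 + $272.74 + $0.00 + $229.78 + $100.18 + $110.44 = $1022.03
Net pay = $3339.38 − $1022.03 = $2317.35

$2317.35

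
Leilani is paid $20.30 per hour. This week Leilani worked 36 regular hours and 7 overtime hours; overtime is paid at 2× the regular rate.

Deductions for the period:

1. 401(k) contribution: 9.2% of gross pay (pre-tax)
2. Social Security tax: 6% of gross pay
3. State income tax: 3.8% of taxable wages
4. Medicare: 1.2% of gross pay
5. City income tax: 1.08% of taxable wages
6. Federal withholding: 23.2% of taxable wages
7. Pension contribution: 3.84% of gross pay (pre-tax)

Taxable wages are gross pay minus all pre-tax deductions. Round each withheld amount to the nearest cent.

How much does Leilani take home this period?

$561.72

Regular pay: 36 × $20.30 = $730.80
Overtime pay: 7 × $20.30 × 2 = $284.20
Gross pay = $730.80 + $284.20 = $1015.00
401(k) contribution: $1015.00 × 0.092 = $93.38
Pension contribution: $1015.00 × 0.0384 = $38.98
Pre-tax total = $93.38 + $38.98 = $132.36
Taxable wages = $1015.00 − $132.36 = $882.64
State income tax: $882.64 × 0.038 = $33.54
Federal withholding: $882.64 × 0.232 = $204.77
City income tax: $882.64 × 0.0108 = $9.53
Social Security tax: $1015.00 × 0.06 = $60.90
Medicare: $1015.00 × 0.012 = $12.18
Total deductions = $93.38 + $38.98 + $33.54 + $204.77 + $9.53 + $60.90 + $12.18 = $453.28
Net pay = $1015.00 − $453.28 = $561.72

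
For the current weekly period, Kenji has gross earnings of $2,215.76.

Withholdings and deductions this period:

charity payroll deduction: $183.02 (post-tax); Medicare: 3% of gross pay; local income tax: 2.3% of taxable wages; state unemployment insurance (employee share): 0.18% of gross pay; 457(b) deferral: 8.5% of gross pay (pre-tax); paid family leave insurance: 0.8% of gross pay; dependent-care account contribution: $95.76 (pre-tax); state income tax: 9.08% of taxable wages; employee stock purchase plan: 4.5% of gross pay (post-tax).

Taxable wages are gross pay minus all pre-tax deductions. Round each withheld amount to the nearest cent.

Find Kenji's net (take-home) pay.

$1,340.92

457(b) deferral: $2,215.76 × 0.085 = $188.34
Dependent-care account contribution: $95.76
Pre-tax total = $188.34 + $95.76 = $284.10
Taxable wages = $2,215.76 − $284.10 = $1,931.66
State income tax: $1,931.66 × 0.0908 = $175.39
Local income tax: $1,931.66 × 0.023 = $44.43
State unemployment insurance (employee share): $2,215.76 × 0.0018 = $3.99
Paid family leave insurance: $2,215.76 × 0.008 = $17.73
Medicare: $2,215.76 × 0.03 = $66.47
Employee stock purchase plan: $2,215.76 × 0.045 = $99.71
Charity payroll deduction: $183.02
Total deductions = $188.34 + $95.76 + $175.39 + $44.43 + $3.99 + $17.73 + $66.47 + $99.71 + $183.02 = $874.84
Net pay = $2,215.76 − $874.84 = $1,340.92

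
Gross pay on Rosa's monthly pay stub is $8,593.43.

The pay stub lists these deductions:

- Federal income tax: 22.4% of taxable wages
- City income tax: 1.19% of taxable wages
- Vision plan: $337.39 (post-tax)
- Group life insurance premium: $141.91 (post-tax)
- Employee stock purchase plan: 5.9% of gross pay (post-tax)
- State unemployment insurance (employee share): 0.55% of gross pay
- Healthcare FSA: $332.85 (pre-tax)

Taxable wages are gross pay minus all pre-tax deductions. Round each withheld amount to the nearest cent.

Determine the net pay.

Healthcare FSA: $332.85
Taxable wages = $8,593.43 − $332.85 = $8,260.58
Federal income tax: $8,260.58 × 0.224 = $1,850.37
City income tax: $8,260.58 × 0.0119 = $98.30
State unemployment insurance (employee share): $8,593.43 × 0.0055 = $47.26
Employee stock purchase plan: $8,593.43 × 0.059 = $507.01
Vision plan: $337.39
Group life insurance premium: $141.91
Total deductions = $332.85 + $1,850.37 + $98.30 + $47.26 + $507.01 + $337.39 + $141.91 = $3,315.09
Net pay = $8,593.43 − $3,315.09 = $5,278.34

$5,278.34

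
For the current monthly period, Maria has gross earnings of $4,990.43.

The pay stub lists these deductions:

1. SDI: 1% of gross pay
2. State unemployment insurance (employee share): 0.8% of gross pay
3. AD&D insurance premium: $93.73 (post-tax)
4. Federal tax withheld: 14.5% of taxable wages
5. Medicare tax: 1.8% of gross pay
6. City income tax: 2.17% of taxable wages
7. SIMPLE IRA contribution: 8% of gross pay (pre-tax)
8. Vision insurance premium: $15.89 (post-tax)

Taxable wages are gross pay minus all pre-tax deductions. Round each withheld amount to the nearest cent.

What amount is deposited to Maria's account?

$3,536.58

SIMPLE IRA contribution: $4,990.43 × 0.08 = $399.23
Taxable wages = $4,990.43 − $399.23 = $4,591.20
Federal tax withheld: $4,591.20 × 0.145 = $665.72
City income tax: $4,591.20 × 0.0217 = $99.63
Medicare tax: $4,990.43 × 0.018 = $89.83
SDI: $4,990.43 × 0.01 = $49.90
State unemployment insurance (employee share): $4,990.43 × 0.008 = $39.92
Vision insurance premium: $15.89
AD&D insurance premium: $93.73
Total deductions = $399.23 + $665.72 + $99.63 + $89.83 + $49.90 + $39.92 + $15.89 + $93.73 = $1,453.85
Net pay = $4,990.43 − $1,453.85 = $3,536.58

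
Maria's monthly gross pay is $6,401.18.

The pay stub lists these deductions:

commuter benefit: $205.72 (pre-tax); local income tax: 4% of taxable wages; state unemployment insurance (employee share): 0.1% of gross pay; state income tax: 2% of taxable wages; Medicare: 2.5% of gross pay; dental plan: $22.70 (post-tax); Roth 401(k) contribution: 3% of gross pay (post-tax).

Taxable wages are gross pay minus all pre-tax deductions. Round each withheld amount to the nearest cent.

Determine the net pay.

$5,442.56

Commuter benefit: $205.72
Taxable wages = $6,401.18 − $205.72 = $6,195.46
State income tax: $6,195.46 × 0.02 = $123.91
Local income tax: $6,195.46 × 0.04 = $247.82
State unemployment insurance (employee share): $6,401.18 × 0.001 = $6.40
Medicare: $6,401.18 × 0.025 = $160.03
Roth 401(k) contribution: $6,401.18 × 0.03 = $192.04
Dental plan: $22.70
Total deductions = $205.72 + $123.91 + $247.82 + $6.40 + $160.03 + $192.04 + $22.70 = $958.62
Net pay = $6,401.18 − $958.62 = $5,442.56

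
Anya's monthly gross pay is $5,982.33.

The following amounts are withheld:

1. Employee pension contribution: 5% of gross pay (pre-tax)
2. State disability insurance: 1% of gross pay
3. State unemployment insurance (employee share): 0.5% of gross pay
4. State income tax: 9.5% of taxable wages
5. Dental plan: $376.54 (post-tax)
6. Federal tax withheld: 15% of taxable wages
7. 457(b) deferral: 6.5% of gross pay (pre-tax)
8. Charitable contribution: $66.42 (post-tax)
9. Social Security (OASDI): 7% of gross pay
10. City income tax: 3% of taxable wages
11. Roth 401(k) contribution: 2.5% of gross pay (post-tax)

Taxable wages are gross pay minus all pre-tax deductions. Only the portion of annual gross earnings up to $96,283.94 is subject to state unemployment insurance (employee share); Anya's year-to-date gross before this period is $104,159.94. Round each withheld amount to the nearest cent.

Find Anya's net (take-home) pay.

$2,767.32

457(b) deferral: $5,982.33 × 0.065 = $388.85
Employee pension contribution: $5,982.33 × 0.05 = $299.12
Pre-tax total = $388.85 + $299.12 = $687.97
Taxable wages = $5,982.33 − $687.97 = $5,294.36
City income tax: $5,294.36 × 0.03 = $158.83
Federal tax withheld: $5,294.36 × 0.15 = $794.15
State income tax: $5,294.36 × 0.095 = $502.96
Social Security (OASDI): $5,982.33 × 0.07 = $418.76
State disability insurance: $5,982.33 × 0.01 = $59.82
State unemployment insurance (employee share): annual cap $96,283.94 already reached (YTD $104,159.94), so $0.00
Roth 401(k) contribution: $5,982.33 × 0.025 = $149.56
Dental plan: $376.54
Charitable contribution: $66.42
Total deductions = $388.85 + $299.12 + $158.83 + $794.15 + $502.96 + $418.76 + $59.82 + $0.00 + $149.56 + $376.54 + $66.42 = $3,215.01
Net pay = $5,982.33 − $3,215.01 = $2,767.32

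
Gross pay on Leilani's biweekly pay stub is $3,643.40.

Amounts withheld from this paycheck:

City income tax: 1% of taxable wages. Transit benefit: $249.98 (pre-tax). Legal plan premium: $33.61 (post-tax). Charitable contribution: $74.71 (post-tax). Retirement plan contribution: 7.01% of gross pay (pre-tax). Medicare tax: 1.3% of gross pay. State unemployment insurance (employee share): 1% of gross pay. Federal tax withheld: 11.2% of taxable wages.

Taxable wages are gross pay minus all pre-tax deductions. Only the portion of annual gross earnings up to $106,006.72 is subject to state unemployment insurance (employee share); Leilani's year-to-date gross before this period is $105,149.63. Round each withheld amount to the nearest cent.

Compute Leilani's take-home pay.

$2,590.93

Retirement plan contribution: $3,643.40 × 0.0701 = $255.40
Transit benefit: $249.98
Pre-tax total = $255.40 + $249.98 = $505.38
Taxable wages = $3,643.40 − $505.38 = $3,138.02
City income tax: $3,138.02 × 0.01 = $31.38
Federal tax withheld: $3,138.02 × 0.112 = $351.46
State unemployment insurance (employee share): only $106,006.72 − $105,149.63 = $857.09 of this check is subject → $857.09 × 0.01 = $8.57
Medicare tax: $3,643.40 × 0.013 = $47.36
Charitable contribution: $74.71
Legal plan premium: $33.61
Total deductions = $255.40 + $249.98 + $31.38 + $351.46 + $8.57 + $47.36 + $74.71 + $33.61 = $1,052.47
Net pay = $3,643.40 − $1,052.47 = $2,590.93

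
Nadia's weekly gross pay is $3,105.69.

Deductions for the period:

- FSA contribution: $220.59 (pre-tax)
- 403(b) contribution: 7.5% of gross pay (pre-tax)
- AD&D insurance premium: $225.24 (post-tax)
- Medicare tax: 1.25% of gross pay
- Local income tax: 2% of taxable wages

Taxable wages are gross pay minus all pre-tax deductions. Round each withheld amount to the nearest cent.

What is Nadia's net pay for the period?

403(b) contribution: $3,105.69 × 0.075 = $232.93
FSA contribution: $220.59
Pre-tax total = $232.93 + $220.59 = $453.52
Taxable wages = $3,105.69 − $453.52 = $2,652.17
Local income tax: $2,652.17 × 0.02 = $53.04
Medicare tax: $3,105.69 × 0.0125 = $38.82
AD&D insurance premium: $225.24
Total deductions = $232.93 + $220.59 + $53.04 + $38.82 + $225.24 = $770.62
Net pay = $3,105.69 − $770.62 = $2,335.07

$2,335.07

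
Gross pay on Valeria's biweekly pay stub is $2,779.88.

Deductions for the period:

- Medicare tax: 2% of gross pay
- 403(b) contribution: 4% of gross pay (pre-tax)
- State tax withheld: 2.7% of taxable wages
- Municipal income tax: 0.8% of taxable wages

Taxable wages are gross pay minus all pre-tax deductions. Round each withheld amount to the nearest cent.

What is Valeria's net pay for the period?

$2,519.68

403(b) contribution: $2,779.88 × 0.04 = $111.20
Taxable wages = $2,779.88 − $111.20 = $2,668.68
Municipal income tax: $2,668.68 × 0.008 = $21.35
State tax withheld: $2,668.68 × 0.027 = $72.05
Medicare tax: $2,779.88 × 0.02 = $55.60
Total deductions = $111.20 + $21.35 + $72.05 + $55.60 = $260.20
Net pay = $2,779.88 − $260.20 = $2,519.68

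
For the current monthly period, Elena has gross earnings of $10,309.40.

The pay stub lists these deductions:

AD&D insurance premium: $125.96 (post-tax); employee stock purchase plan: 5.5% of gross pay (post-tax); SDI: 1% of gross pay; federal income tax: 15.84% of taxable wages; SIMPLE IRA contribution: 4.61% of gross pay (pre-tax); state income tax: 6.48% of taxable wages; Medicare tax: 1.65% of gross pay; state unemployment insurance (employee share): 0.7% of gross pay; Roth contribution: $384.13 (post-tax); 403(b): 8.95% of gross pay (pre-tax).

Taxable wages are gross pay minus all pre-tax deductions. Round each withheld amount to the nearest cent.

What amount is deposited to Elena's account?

$5,499.94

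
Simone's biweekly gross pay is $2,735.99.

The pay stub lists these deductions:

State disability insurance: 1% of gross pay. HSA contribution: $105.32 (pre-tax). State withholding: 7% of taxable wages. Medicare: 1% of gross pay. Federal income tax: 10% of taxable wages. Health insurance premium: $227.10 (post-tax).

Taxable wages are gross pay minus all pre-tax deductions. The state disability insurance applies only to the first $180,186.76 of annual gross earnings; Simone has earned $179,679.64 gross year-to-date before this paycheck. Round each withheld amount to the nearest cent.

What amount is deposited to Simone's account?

$1,923.92

HSA contribution: $105.32
Taxable wages = $2,735.99 − $105.32 = $2,630.67
State withholding: $2,630.67 × 0.07 = $184.15
Federal income tax: $2,630.67 × 0.1 = $263.07
Medicare: $2,735.99 × 0.01 = $27.36
State disability insurance: only $180,186.76 − $179,679.64 = $507.12 of this check is subject → $507.12 × 0.01 = $5.07
Health insurance premium: $227.10
Total deductions = $105.32 + $184.15 + $263.07 + $27.36 + $5.07 + $227.10 = $812.07
Net pay = $2,735.99 − $812.07 = $1,923.92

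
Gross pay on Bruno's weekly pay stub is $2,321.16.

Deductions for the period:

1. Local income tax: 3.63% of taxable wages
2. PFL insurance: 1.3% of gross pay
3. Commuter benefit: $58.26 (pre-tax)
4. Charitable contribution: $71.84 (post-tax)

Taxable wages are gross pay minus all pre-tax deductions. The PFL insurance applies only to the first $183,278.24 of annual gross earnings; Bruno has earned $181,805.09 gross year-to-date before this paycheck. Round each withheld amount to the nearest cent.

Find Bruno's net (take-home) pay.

Commuter benefit: $58.26
Taxable wages = $2,321.16 − $58.26 = $2,262.90
Local income tax: $2,262.90 × 0.0363 = $82.14
PFL insurance: only $183,278.24 − $181,805.09 = $1,473.15 of this check is subject → $1,473.15 × 0.013 = $19.15
Charitable contribution: $71.84
Total deductions = $58.26 + $82.14 + $19.15 + $71.84 = $231.39
Net pay = $2,321.16 − $231.39 = $2,089.77

$2,089.77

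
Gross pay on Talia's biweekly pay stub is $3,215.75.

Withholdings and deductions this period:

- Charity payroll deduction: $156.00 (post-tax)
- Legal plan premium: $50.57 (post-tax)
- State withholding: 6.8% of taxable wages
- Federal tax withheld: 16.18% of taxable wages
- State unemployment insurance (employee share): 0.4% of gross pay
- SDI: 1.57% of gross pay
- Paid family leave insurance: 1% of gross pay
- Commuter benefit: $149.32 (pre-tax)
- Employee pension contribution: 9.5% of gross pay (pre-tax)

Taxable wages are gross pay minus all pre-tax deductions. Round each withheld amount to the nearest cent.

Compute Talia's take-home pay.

$1,824.39

Commuter benefit: $149.32
Employee pension contribution: $3,215.75 × 0.095 = $305.50
Pre-tax total = $149.32 + $305.50 = $454.82
Taxable wages = $3,215.75 − $454.82 = $2,760.93
State withholding: $2,760.93 × 0.068 = $187.74
Federal tax withheld: $2,760.93 × 0.1618 = $446.72
Paid family leave insurance: $3,215.75 × 0.01 = $32.16
SDI: $3,215.75 × 0.0157 = $50.49
State unemployment insurance (employee share): $3,215.75 × 0.004 = $12.86
Charity payroll deduction: $156.00
Legal plan premium: $50.57
Total deductions = $149.32 + $305.50 + $187.74 + $446.72 + $32.16 + $50.49 + $12.86 + $156.00 + $50.57 = $1,391.36
Net pay = $3,215.75 − $1,391.36 = $1,824.39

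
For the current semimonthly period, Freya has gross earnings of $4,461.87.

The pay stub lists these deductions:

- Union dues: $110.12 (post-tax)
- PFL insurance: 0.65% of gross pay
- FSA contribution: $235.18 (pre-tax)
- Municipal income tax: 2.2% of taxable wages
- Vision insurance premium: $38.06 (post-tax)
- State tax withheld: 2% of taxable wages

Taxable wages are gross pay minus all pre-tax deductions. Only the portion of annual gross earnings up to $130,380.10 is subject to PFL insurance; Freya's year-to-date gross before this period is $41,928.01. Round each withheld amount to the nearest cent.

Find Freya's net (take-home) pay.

$3,871.99

FSA contribution: $235.18
Taxable wages = $4,461.87 − $235.18 = $4,226.69
Municipal income tax: $4,226.69 × 0.022 = $92.99
State tax withheld: $4,226.69 × 0.02 = $84.53
PFL insurance: cap not yet reached, full $4,461.87 is subject → $4,461.87 × 0.0065 = $29.00
Vision insurance premium: $38.06
Union dues: $110.12
Total deductions = $235.18 + $92.99 + $84.53 + $29.00 + $38.06 + $110.12 = $589.88
Net pay = $4,461.87 − $589.88 = $3,871.99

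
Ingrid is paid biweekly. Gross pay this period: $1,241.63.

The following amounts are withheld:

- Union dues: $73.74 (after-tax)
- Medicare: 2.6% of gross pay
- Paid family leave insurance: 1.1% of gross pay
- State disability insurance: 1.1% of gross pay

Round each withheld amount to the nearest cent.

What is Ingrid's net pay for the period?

$1,108.29

Paid family leave insurance: $1,241.63 × 0.011 = $13.66
State disability insurance: $1,241.63 × 0.011 = $13.66
Medicare: $1,241.63 × 0.026 = $32.28
Union dues: $73.74
Total deductions = $13.66 + $13.66 + $32.28 + $73.74 = $133.34
Net pay = $1,241.63 − $133.34 = $1,108.29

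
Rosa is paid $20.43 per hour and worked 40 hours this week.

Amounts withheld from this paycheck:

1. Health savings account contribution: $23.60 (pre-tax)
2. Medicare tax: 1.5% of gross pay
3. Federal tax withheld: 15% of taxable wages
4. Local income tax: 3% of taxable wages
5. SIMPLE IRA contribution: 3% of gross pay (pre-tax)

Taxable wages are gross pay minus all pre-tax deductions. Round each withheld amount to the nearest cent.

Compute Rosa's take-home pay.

$618.39

Gross pay: 40 × $20.43 = $817.20
SIMPLE IRA contribution: $817.20 × 0.03 = $24.52
Health savings account contribution: $23.60
Pre-tax total = $24.52 + $23.60 = $48.12
Taxable wages = $817.20 − $48.12 = $769.08
Federal tax withheld: $769.08 × 0.15 = $115.36
Local income tax: $769.08 × 0.03 = $23.07
Medicare tax: $817.20 × 0.015 = $12.26
Total deductions = $24.52 + $23.60 + $115.36 + $23.07 + $12.26 = $198.81
Net pay = $817.20 − $198.81 = $618.39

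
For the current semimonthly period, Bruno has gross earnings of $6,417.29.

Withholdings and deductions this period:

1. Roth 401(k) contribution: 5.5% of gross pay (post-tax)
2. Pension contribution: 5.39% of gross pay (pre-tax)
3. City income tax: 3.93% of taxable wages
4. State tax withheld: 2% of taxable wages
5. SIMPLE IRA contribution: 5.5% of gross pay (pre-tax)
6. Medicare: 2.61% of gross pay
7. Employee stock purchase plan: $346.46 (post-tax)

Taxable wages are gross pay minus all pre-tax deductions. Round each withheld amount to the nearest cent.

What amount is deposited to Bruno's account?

SIMPLE IRA contribution: $6,417.29 × 0.055 = $352.95
Pension contribution: $6,417.29 × 0.0539 = $345.89
Pre-tax total = $352.95 + $345.89 = $698.84
Taxable wages = $6,417.29 − $698.84 = $5,718.45
State tax withheld: $5,718.45 × 0.02 = $114.37
City income tax: $5,718.45 × 0.0393 = $224.74
Medicare: $6,417.29 × 0.0261 = $167.49
Employee stock purchase plan: $346.46
Roth 401(k) contribution: $6,417.29 × 0.055 = $352.95
Total deductions = $352.95 + $345.89 + $114.37 + $224.74 + $167.49 + $346.46 + $352.95 = $1,904.85
Net pay = $6,417.29 − $1,904.85 = $4,512.44

$4,512.44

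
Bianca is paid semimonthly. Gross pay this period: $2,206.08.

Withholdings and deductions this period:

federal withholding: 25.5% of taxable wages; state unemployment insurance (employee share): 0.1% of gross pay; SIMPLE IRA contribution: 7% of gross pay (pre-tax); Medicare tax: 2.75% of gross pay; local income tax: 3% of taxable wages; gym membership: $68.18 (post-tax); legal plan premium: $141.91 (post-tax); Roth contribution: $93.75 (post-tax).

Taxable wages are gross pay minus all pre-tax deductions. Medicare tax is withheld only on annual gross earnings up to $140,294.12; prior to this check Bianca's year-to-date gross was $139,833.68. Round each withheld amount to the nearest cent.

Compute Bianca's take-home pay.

SIMPLE IRA contribution: $2,206.08 × 0.07 = $154.43
Taxable wages = $2,206.08 − $154.43 = $2,051.65
Local income tax: $2,051.65 × 0.03 = $61.55
Federal withholding: $2,051.65 × 0.255 = $523.17
Medicare tax: only $140,294.12 − $139,833.68 = $460.44 of this check is subject → $460.44 × 0.0275 = $12.66
State unemployment insurance (employee share): $2,206.08 × 0.001 = $2.21
Roth contribution: $93.75
Gym membership: $68.18
Legal plan premium: $141.91
Total deductions = $154.43 + $61.55 + $523.17 + $12.66 + $2.21 + $93.75 + $68.18 + $141.91 = $1,057.86
Net pay = $2,206.08 − $1,057.86 = $1,148.22

$1,148.22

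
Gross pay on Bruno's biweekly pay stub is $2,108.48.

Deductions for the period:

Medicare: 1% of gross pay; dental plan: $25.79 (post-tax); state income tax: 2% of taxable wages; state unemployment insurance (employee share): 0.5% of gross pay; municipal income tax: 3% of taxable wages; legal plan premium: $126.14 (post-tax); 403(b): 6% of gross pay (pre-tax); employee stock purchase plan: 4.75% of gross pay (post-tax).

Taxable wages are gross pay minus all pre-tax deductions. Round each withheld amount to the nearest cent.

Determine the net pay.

$1,599.17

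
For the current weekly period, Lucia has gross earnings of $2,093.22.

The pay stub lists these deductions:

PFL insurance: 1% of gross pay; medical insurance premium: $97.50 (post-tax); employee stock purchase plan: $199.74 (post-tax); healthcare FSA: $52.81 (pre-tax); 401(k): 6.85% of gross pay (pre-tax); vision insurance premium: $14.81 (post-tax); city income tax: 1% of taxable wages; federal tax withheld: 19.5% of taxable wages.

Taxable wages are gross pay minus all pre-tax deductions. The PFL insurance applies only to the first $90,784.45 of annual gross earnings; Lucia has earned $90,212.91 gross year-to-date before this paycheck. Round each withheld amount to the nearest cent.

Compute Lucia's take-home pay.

Healthcare FSA: $52.81
401(k): $2,093.22 × 0.0685 = $143.39
Pre-tax total = $52.81 + $143.39 = $196.20
Taxable wages = $2,093.22 − $196.20 = $1,897.02
City income tax: $1,897.02 × 0.01 = $18.97
Federal tax withheld: $1,897.02 × 0.195 = $369.92
PFL insurance: only $90,784.45 − $90,212.91 = $571.54 of this check is subject → $571.54 × 0.01 = $5.72
Medical insurance premium: $97.50
Vision insurance premium: $14.81
Employee stock purchase plan: $199.74
Total deductions = $52.81 + $143.39 + $18.97 + $369.92 + $5.72 + $97.50 + $14.81 + $199.74 = $902.86
Net pay = $2,093.22 − $902.86 = $1,190.36

$1,190.36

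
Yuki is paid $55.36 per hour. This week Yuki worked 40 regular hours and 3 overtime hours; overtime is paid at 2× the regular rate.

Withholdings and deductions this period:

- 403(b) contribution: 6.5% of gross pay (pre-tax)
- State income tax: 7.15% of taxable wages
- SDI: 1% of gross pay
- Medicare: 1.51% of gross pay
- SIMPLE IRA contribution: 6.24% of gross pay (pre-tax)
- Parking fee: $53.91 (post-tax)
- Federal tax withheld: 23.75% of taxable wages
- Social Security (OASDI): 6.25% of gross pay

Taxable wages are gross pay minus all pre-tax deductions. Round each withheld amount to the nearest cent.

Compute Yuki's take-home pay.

$1,258.50

Regular pay: 40 × $55.36 = $2,214.40
Overtime pay: 3 × $55.36 × 2 = $332.16
Gross pay = $2,214.40 + $332.16 = $2,546.56
403(b) contribution: $2,546.56 × 0.065 = $165.53
SIMPLE IRA contribution: $2,546.56 × 0.0624 = $158.91
Pre-tax total = $165.53 + $158.91 = $324.44
Taxable wages = $2,546.56 − $324.44 = $2,222.12
State income tax: $2,222.12 × 0.0715 = $158.88
Federal tax withheld: $2,222.12 × 0.2375 = $527.75
SDI: $2,546.56 × 0.01 = $25.47
Social Security (OASDI): $2,546.56 × 0.0625 = $159.16
Medicare: $2,546.56 × 0.0151 = $38.45
Parking fee: $53.91
Total deductions = $165.53 + $158.91 + $158.88 + $527.75 + $25.47 + $159.16 + $38.45 + $53.91 = $1,288.06
Net pay = $2,546.56 − $1,288.06 = $1,258.50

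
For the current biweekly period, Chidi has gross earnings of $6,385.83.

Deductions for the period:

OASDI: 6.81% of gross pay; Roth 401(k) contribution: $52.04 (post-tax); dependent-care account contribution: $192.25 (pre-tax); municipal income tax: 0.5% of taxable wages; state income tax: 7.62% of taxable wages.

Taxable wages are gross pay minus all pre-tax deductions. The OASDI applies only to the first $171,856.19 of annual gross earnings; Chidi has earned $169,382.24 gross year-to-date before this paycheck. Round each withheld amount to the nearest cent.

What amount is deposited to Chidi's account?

Dependent-care account contribution: $192.25
Taxable wages = $6,385.83 − $192.25 = $6,193.58
Municipal income tax: $6,193.58 × 0.005 = $30.97
State income tax: $6,193.58 × 0.0762 = $471.95
OASDI: only $171,856.19 − $169,382.24 = $2,473.95 of this check is subject → $2,473.95 × 0.0681 = $168.48
Roth 401(k) contribution: $52.04
Total deductions = $192.25 + $30.97 + $471.95 + $168.48 + $52.04 = $915.69
Net pay = $6,385.83 − $915.69 = $5,470.14

$5,470.14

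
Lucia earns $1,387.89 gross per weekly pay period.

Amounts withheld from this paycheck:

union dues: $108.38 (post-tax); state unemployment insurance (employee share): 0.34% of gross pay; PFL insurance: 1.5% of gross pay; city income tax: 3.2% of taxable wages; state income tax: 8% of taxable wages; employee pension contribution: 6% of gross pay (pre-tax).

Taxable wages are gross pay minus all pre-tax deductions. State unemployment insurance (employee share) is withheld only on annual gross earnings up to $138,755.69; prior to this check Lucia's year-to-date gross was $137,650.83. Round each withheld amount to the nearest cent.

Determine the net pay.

Employee pension contribution: $1,387.89 × 0.06 = $83.27
Taxable wages = $1,387.89 − $83.27 = $1,304.62
City income tax: $1,304.62 × 0.032 = $41.75
State income tax: $1,304.62 × 0.08 = $104.37
State unemployment insurance (employee share): only $138,755.69 − $137,650.83 = $1,104.86 of this check is subject → $1,104.86 × 0.0034 = $3.76
PFL insurance: $1,387.89 × 0.015 = $20.82
Union dues: $108.38
Total deductions = $83.27 + $41.75 + $104.37 + $3.76 + $20.82 + $108.38 = $362.35
Net pay = $1,387.89 − $362.35 = $1,025.54

$1,025.54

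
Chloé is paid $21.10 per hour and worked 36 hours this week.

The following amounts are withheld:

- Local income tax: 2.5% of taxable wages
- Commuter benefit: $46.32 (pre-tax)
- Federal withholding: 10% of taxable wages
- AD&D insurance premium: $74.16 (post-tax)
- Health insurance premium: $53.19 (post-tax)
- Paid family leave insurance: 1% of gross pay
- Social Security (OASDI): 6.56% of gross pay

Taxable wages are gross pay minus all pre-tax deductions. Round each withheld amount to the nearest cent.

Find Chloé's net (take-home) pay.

Gross pay: 36 × $21.10 = $759.60
Commuter benefit: $46.32
Taxable wages = $759.60 − $46.32 = $713.28
Federal withholding: $713.28 × 0.1 = $71.33
Local income tax: $713.28 × 0.025 = $17.83
Paid family leave insurance: $759.60 × 0.01 = $7.60
Social Security (OASDI): $759.60 × 0.0656 = $49.83
Health insurance premium: $53.19
AD&D insurance premium: $74.16
Total deductions = $46.32 + $71.33 + $17.83 + $7.60 + $49.83 + $53.19 + $74.16 = $320.26
Net pay = $759.60 − $320.26 = $439.34

$439.34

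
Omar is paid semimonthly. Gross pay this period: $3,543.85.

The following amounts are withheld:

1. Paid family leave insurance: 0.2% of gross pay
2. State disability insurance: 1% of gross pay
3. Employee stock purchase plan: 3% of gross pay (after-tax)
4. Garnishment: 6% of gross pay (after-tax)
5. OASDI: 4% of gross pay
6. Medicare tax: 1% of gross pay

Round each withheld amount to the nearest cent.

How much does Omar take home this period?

$3,005.18

Medicare tax: $3,543.85 × 0.01 = $35.44
Paid family leave insurance: $3,543.85 × 0.002 = $7.09
OASDI: $3,543.85 × 0.04 = $141.75
State disability insurance: $3,543.85 × 0.01 = $35.44
Garnishment: $3,543.85 × 0.06 = $212.63
Employee stock purchase plan: $3,543.85 × 0.03 = $106.32
Total deductions = $35.44 + $7.09 + $141.75 + $35.44 + $212.63 + $106.32 = $538.67
Net pay = $3,543.85 − $538.67 = $3,005.18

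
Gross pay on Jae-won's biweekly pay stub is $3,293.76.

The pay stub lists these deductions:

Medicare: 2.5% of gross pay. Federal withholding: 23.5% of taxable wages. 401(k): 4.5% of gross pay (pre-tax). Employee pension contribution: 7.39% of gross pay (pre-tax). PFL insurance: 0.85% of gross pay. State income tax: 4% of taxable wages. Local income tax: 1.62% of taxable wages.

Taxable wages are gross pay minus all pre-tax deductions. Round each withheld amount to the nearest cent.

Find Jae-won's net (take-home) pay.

$1,946.69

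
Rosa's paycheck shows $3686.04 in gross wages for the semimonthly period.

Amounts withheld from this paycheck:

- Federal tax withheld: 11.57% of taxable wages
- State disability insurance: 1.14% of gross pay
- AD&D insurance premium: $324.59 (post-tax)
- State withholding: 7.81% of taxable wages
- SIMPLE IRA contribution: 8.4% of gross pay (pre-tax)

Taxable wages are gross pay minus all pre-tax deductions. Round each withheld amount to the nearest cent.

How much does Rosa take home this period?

$2355.45

SIMPLE IRA contribution: $3686.04 × 0.084 = $309.63
Taxable wages = $3686.04 − $309.63 = $3376.41
State withholding: $3376.41 × 0.0781 = $263.70
Federal tax withheld: $3376.41 × 0.1157 = $390.65
State disability insurance: $3686.04 × 0.0114 = $42.02
AD&D insurance premium: $324.59
Total deductions = $309.63 + $263.70 + $390.65 + $42.02 + $324.59 = $1330.59
Net pay = $3686.04 − $1330.59 = $2355.45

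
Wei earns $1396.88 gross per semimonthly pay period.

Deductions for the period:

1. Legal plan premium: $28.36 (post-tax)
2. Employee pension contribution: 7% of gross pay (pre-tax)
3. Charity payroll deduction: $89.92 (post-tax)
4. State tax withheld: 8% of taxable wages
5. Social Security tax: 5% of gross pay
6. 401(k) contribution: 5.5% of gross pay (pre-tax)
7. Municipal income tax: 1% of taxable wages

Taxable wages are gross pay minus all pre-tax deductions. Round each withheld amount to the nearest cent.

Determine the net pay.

$924.15

Employee pension contribution: $1396.88 × 0.07 = $97.78
401(k) contribution: $1396.88 × 0.055 = $76.83
Pre-tax total = $97.78 + $76.83 = $174.61
Taxable wages = $1396.88 − $174.61 = $1222.27
Municipal income tax: $1222.27 × 0.01 = $12.22
State tax withheld: $1222.27 × 0.08 = $97.78
Social Security tax: $1396.88 × 0.05 = $69.84
Legal plan premium: $28.36
Charity payroll deduction: $89.92
Total deductions = $97.78 + $76.83 + $12.22 + $97.78 + $69.84 + $28.36 + $89.92 = $472.73
Net pay = $1396.88 − $472.73 = $924.15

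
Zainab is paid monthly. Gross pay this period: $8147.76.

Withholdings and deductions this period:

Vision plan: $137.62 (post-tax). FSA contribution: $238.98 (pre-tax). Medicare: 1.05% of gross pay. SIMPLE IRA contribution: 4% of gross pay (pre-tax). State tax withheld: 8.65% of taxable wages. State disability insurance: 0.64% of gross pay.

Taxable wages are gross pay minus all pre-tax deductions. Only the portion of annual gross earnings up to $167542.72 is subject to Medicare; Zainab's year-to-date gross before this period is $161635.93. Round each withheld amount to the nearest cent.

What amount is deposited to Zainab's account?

$6675.16

FSA contribution: $238.98
SIMPLE IRA contribution: $8147.76 × 0.04 = $325.91
Pre-tax total = $238.98 + $325.91 = $564.89
Taxable wages = $8147.76 − $564.89 = $7582.87
State tax withheld: $7582.87 × 0.0865 = $655.92
Medicare: only $167542.72 − $161635.93 = $5906.79 of this check is subject → $5906.79 × 0.0105 = $62.02
State disability insurance: $8147.76 × 0.0064 = $52.15
Vision plan: $137.62
Total deductions = $238.98 + $325.91 + $655.92 + $62.02 + $52.15 + $137.62 = $1472.60
Net pay = $8147.76 − $1472.60 = $6675.16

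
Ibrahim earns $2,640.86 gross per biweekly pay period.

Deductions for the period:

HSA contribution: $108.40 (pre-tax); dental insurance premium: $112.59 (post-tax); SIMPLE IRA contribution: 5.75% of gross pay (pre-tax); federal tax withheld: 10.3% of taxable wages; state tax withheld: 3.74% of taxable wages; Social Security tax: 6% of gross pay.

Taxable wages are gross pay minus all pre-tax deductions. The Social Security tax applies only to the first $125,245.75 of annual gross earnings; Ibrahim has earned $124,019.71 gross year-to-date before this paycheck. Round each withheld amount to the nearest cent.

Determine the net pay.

HSA contribution: $108.40
SIMPLE IRA contribution: $2,640.86 × 0.0575 = $151.85
Pre-tax total = $108.40 + $151.85 = $260.25
Taxable wages = $2,640.86 − $260.25 = $2,380.61
State tax withheld: $2,380.61 × 0.0374 = $89.03
Federal tax withheld: $2,380.61 × 0.103 = $245.20
Social Security tax: only $125,245.75 − $124,019.71 = $1,226.04 of this check is subject → $1,226.04 × 0.06 = $73.56
Dental insurance premium: $112.59
Total deductions = $108.40 + $151.85 + $89.03 + $245.20 + $73.56 + $112.59 = $780.63
Net pay = $2,640.86 − $780.63 = $1,860.23

$1,860.23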